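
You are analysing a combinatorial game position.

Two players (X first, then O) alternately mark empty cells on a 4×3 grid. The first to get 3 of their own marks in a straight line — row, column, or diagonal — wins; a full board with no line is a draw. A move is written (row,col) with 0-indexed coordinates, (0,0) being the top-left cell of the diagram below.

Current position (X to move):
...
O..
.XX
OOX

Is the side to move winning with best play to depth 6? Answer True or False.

X winning at [.../O../.XX/OOX]: True

ply 1, X at .../O../.XX/OOX | (0,0)=-1→X../O../.XX/OOX; (0,1)=-1→.X./O../.XX/OOX; (0,2)=-1→..X/O../.XX/OOX; (1,1)=-1→.../OX./.XX/OOX; (1,2)=+1→.../O.X/.XX/OOX*; (2,0)=+1→.../O../XXX/OOX
ply 2: .../O.X/.XX/OOX is terminal -1 (O); from .../O../.XX/OOX depth 6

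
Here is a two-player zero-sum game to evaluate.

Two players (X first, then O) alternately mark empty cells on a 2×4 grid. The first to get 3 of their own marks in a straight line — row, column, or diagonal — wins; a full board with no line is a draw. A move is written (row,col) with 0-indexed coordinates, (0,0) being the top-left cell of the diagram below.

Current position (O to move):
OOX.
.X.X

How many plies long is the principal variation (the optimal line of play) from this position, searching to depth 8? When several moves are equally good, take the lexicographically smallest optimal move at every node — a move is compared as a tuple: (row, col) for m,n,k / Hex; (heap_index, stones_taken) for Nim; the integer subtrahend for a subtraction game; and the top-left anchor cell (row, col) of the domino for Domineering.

p1 O@[OOX./.X.X]: (0,3)[OOXO/.X.X]-1 (1,0)[OOX./OX.X]-1 (1,2)[OOX./.XOX]+0*
p2 X@[OOX./.XOX]: (0,3)[OOXX/.XOX]+0* (1,0)[OOX./XXOX]+0
p3 O@[OOXX/.XOX]: (1,0)[OOXX/OXOX]+0*
p4 X@[OOXX/OXOX] terminal +0; root [OOX./.X.X] d8

PV length from [OOX./.X.X]: 3 plies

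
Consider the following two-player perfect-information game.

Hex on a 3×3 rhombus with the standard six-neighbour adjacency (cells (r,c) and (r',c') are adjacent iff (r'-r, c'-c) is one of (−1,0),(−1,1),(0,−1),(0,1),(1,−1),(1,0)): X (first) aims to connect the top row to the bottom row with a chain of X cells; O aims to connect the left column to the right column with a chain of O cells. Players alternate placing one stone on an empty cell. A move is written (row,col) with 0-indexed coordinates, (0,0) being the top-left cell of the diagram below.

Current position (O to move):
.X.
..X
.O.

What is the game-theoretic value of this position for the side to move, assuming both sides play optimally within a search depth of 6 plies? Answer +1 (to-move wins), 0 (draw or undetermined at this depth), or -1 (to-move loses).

[.X./..X/.O.] O move#1: (0,0):-1/OX./..X/.O., (0,2):-1/.XO/..X/.O., (1,0):-1/.X./O.X/.O., (1,1):+1/.X./.OX/.O.*, (2,0):-1/.X./..X/OO., (2,2):-1/.X./..X/.OO
[.X./.OX/.O.] X move#2: (0,0):-1/XX./.OX/.O.*, (0,2):-1/.XX/.OX/.O., (1,0):-1/.X./XOX/.O., (2,0):-1/.X./.OX/XO., (2,2):-1/.X./.OX/.OX
[XX./.OX/.O.] O move#3: (0,2):+1/XXO/.OX/.O.*, (1,0):+1/XX./OOX/.O., (2,0):+1/XX./.OX/OO., (2,2):+1/XX./.OX/.OO
[XXO/.OX/.O.] X move#4: (1,0):-1/XXO/XOX/.O.*, (2,0):-1/XXO/.OX/XO., (2,2):-1/XXO/.OX/.OX
[XXO/XOX/.O.] O move#5: (2,0):+1/XXO/XOX/OO.*, (2,2):-1/XXO/XOX/.OO
[XXO/XOX/OO.] end (terminal -1, X#6); searched .X./..X/.O. to 6

value(.X./..X/.O., O) = +1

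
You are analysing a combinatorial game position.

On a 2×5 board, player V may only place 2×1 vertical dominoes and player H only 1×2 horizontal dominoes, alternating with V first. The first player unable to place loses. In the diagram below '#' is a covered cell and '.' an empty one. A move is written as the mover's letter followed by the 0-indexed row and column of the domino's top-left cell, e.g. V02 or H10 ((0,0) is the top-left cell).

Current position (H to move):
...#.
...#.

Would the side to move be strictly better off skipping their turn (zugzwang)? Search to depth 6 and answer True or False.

zugzwang(...#./...#., H) = False

p1 H@[...#./...#.]: H00[##.#./...#.]-1* H01[.###./...#.]-1 H10[...#./##.#.]-1 H11[...#./.###.]-1
p2 V@[##.#./...#.]: V02[####./..##.]+1* V04[##.##/...##]-1
p3 H@[####./..##.]: H10[####./####.]-1*
p4 V@[####./####.]: V04[#####/#####]+1*
p5 H@[#####/#####] terminal -1; root [...#./...#.] d6
pass branch (V moves first from the same position):
  | p1 V@[...#./...#.]: V00[#..#./#..#.]-1 V01[.#.#./.#.#.]+1* V02[..##./..##.]-1 V04[...##/...##]-1
  | p2 H@[.#.#./.#.#.] terminal -1; root [...#./...#.] d6
H moving scores -1; H passing scores -1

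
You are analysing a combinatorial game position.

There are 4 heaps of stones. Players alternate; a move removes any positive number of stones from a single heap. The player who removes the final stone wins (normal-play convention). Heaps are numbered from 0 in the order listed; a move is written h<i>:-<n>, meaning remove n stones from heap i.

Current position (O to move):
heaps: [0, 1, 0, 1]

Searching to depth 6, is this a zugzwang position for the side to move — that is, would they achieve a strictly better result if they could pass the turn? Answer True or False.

zugzwang((0,1,0,1), O) = True

[(0,1,0,1)] O move#1: h1:-1:-1/(0,0,0,1)*, h3:-1:-1/(0,1,0,0)
[(0,0,0,1)] X move#2: h3:-1:+1/(0,0,0,0)*
[(0,0,0,0)] end (terminal -1, O#3); searched (0,1,0,1) to 6
pass branch (X moves first from the same position):
  | [(0,1,0,1)] X move#1: h1:-1:-1/(0,0,0,1)*, h3:-1:-1/(0,1,0,0)
  | [(0,0,0,1)] O move#2: h3:-1:+1/(0,0,0,0)*
  | [(0,0,0,0)] end (terminal -1, X#3); searched (0,1,0,1) to 6
O moving scores -1; O passing scores +1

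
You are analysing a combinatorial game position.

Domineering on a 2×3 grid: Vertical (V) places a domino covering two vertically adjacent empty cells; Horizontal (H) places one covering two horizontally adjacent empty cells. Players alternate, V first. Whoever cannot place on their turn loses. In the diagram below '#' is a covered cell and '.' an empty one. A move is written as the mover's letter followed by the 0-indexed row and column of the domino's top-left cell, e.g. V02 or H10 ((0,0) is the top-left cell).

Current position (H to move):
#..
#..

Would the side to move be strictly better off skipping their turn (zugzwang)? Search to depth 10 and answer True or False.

zugzwang(#../#.., H) = False

p1 H@[#../#..]: H01[###/#..]+1* H11[#../###]+1
p2 V@[###/#..] terminal -1; root [#../#..] d10
if H skipped the turn, V would face:
~ p1 V@[#../#..]: V01[##./##.]+1* V02[#.#/#.#]+1
~ p2 H@[##./##.] terminal -1; root [#../#..] d10
compare (H): move=+1 vs pass=-1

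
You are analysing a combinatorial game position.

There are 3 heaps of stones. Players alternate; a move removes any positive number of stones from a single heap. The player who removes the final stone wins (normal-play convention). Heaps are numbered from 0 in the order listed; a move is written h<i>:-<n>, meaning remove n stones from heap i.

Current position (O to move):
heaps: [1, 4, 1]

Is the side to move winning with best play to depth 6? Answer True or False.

p1 O@[(1,4,1)]: h0:-1[(0,4,1)]-1 h1:-1[(1,3,1)]-1 h1:-2[(1,2,1)]-1 h1:-3[(1,1,1)]-1 h1:-4[(1,0,1)]+1* h2:-1[(1,4,0)]-1
p2 X@[(1,0,1)]: h0:-1[(0,0,1)]-1* h2:-1[(1,0,0)]-1
p3 O@[(0,0,1)]: h2:-1[(0,0,0)]+1*
p4 X@[(0,0,0)] terminal -1; root [(1,4,1)] d6

O winning at [(1,4,1)]: True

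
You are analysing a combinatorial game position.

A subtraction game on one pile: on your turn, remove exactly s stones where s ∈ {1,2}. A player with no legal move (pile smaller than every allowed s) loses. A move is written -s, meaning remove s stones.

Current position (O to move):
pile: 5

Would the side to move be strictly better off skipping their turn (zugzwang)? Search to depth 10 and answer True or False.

[5] O move#1: -1:-1/4, -2:+1/3*
[3] X move#2: -1:-1/2*, -2:-1/1
[2] O move#3: -1:-1/1, -2:+1/0*
[0] end (terminal -1, X#4); searched 5 to 10
pass branch (X moves first from the same position):
  | [5] X move#1: -1:-1/4, -2:+1/3*
  | [3] O move#2: -1:-1/2*, -2:-1/1
  | [2] X move#3: -1:-1/1, -2:+1/0*
  | [0] end (terminal -1, O#4); searched 5 to 10
O moving scores +1; O passing scores -1

zugzwang(5, O) = False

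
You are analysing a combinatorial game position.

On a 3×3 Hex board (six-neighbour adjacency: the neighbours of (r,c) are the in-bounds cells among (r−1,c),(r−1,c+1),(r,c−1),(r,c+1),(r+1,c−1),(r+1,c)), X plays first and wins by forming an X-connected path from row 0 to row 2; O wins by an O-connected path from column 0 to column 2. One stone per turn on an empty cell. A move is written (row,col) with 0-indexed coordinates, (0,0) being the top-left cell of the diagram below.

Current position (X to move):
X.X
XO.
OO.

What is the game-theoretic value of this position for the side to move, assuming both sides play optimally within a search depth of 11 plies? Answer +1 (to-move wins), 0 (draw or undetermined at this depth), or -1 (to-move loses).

value(X.X/XO./OO., X) = -1

[X.X/XO./OO.] X move#1: (0,1):-1/XXX/XO./OO.*, (1,2):-1/X.X/XOX/OO., (2,2):-1/X.X/XO./OOX
[XXX/XO./OO.] O move#2: (1,2):+1/XXX/XOO/OO.*, (2,2):+1/XXX/XO./OOO
[XXX/XOO/OO.] end (terminal -1, X#3); searched X.X/XO./OO. to 11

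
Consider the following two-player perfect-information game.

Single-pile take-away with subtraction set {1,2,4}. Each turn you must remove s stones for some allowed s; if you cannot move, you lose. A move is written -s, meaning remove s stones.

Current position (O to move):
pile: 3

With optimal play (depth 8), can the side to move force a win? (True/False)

O winning at [3]: False

[3] O move#1: -1:-1/2*, -2:-1/1
[2] X move#2: -1:-1/1, -2:+1/0*
[0] end (terminal -1, O#3); searched 3 to 8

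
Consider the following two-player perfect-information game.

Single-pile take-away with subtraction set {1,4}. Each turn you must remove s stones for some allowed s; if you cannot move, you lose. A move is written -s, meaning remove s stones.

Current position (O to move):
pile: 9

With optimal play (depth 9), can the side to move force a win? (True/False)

p1 O@[9]: -1[8]-1 -4[5]+1*
p2 X@[5]: -1[4]-1* -4[1]-1
p3 O@[4]: -1[3]-1 -4[0]+1*
p4 X@[0] terminal -1; root [9] d9

O winning at [9]: True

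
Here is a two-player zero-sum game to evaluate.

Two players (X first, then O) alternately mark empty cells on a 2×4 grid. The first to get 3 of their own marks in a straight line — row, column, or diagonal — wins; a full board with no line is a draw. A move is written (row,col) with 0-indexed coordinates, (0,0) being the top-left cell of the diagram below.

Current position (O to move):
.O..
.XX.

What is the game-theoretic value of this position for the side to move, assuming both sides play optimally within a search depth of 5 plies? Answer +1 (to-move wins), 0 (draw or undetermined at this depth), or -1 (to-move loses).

value(.O../.XX., O) = -1

ply 1, O at .O../.XX. | (0,0)=-1→OO../.XX.*; (0,2)=-1→.OO./.XX.; (0,3)=-1→.O.O/.XX.; (1,0)=-1→.O../OXX.; (1,3)=-1→.O../.XXO
ply 2, X at OO../.XX. | (0,2)=+1→OOX./.XX.*; (0,3)=-1→OO.X/.XX.; (1,0)=+1→OO../XXX.; (1,3)=+1→OO../.XXX
ply 3, O at OOX./.XX. | (0,3)=-1→OOXO/.XX.*; (1,0)=-1→OOX./OXX.; (1,3)=-1→OOX./.XXO
ply 4, X at OOXO/.XX. | (1,0)=+1→OOXO/XXX.*; (1,3)=+1→OOXO/.XXX
ply 5: OOXO/XXX. is terminal -1 (O); from .O../.XX. depth 5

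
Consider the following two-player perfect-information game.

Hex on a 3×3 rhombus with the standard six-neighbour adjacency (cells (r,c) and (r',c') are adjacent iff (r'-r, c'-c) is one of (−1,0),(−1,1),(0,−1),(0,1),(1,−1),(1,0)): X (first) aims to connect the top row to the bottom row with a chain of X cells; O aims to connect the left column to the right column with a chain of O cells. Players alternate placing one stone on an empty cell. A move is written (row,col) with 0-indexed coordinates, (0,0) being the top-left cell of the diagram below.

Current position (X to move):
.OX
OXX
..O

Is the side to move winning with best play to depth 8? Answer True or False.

X winning at [.OX/OXX/..O]: True

[.OX/OXX/..O] X move#1: (0,0):+1/XOX/OXX/..O*, (2,0):+1/.OX/OXX/X.O, (2,1):+1/.OX/OXX/.XO
[XOX/OXX/..O] O move#2: (2,0):-1/XOX/OXX/O.O*, (2,1):-1/XOX/OXX/.OO
[XOX/OXX/O.O] X move#3: (2,1):+1/XOX/OXX/OXO*
[XOX/OXX/OXO] end (terminal -1, O#4); searched .OX/OXX/..O to 8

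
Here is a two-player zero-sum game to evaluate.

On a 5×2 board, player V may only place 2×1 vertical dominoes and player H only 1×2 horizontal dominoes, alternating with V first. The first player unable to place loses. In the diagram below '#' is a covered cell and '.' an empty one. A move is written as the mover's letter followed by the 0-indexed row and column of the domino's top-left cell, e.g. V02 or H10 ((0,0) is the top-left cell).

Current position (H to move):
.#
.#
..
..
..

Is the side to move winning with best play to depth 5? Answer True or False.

H winning at [.#/.#/../../..]: True

ply 1, H at .#/.#/../../.. | H20=-1→.#/.#/##/../..; H30=+1→.#/.#/../##/..*; H40=-1→.#/.#/../../##
ply 2, V at .#/.#/../##/.. | V00=-1→##/##/../##/..*; V10=-1→.#/##/#./##/..
ply 3, H at ##/##/../##/.. | H20=+1→##/##/##/##/..*; H40=+1→##/##/../##/##
ply 4: ##/##/##/##/.. is terminal -1 (V); from .#/.#/../../.. depth 5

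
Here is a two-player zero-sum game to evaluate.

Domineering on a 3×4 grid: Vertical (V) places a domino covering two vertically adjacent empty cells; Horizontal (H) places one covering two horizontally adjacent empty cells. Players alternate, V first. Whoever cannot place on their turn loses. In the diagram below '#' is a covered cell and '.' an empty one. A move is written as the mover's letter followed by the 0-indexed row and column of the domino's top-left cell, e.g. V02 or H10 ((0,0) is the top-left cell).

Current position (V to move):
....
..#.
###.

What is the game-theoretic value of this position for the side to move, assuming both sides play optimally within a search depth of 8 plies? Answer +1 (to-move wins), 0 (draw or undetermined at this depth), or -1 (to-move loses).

value(..../..#./###., V) = +1

p1 V@[..../..#./###.]: V00[#.../#.#./###.]+1* V01[.#../.##./###.]+1 V03[...#/..##/###.]-1 V13[..../..##/####]-1
p2 H@[#.../#.#./###.]: H01[###./#.#./###.]-1* H02[#.##/#.#./###.]-1
p3 V@[###./#.#./###.]: V03[####/#.##/###.]+1* V13[###./#.##/####]+1
p4 H@[####/#.##/###.] terminal -1; root [..../..#./###.] d8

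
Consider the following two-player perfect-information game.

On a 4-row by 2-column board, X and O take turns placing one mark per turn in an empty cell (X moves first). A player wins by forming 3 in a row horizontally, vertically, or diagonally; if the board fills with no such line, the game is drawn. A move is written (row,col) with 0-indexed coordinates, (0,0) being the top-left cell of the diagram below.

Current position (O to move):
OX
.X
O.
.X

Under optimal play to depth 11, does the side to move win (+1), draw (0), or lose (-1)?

p1 O@[OX/.X/O./.X]: (1,0)[OX/OX/O./.X]+1* (2,1)[OX/.X/OO/.X]+0 (3,0)[OX/.X/O./OX]-1
p2 X@[OX/OX/O./.X] terminal -1; root [OX/.X/O./.X] d11

value(OX/.X/O./.X, O) = +1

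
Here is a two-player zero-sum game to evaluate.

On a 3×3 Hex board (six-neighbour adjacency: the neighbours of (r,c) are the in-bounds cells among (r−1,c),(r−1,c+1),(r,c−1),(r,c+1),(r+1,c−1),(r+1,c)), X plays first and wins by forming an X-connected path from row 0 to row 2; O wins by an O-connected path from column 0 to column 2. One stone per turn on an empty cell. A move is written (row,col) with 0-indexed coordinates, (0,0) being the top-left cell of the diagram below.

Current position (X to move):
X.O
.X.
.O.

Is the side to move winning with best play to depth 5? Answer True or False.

[X.O/.X./.O.] X move#1: (0,1):-1/XXO/.X./.O., (1,0):-1/X.O/XX./.O., (1,2):+1/X.O/.XX/.O.*, (2,0):+1/X.O/.X./XO., (2,2):+1/X.O/.X./.OX
[X.O/.XX/.O.] O move#2: (0,1):-1/XOO/.XX/.O.*, (1,0):-1/X.O/OXX/.O., (2,0):-1/X.O/.XX/OO., (2,2):-1/X.O/.XX/.OO
[XOO/.XX/.O.] X move#3: (1,0):+1/XOO/XXX/.O.*, (2,0):-1/XOO/.XX/XO., (2,2):-1/XOO/.XX/.OX
[XOO/XXX/.O.] O move#4: (2,0):-1/XOO/XXX/OO.*, (2,2):-1/XOO/XXX/.OO
[XOO/XXX/OO.] X move#5: (2,2):+1/XOO/XXX/OOX*
[XOO/XXX/OOX] end (terminal -1, O#6); searched X.O/.X./.O. to 5

X winning at [X.O/.X./.O.]: True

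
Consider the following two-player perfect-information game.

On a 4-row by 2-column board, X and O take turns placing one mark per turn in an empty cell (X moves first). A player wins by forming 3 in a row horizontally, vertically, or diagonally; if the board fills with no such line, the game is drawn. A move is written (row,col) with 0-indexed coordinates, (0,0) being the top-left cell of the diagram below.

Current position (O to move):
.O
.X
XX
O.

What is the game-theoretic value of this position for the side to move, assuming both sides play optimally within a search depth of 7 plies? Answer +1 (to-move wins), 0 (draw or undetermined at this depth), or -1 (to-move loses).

value(.O/.X/XX/O., O) = 0

ply 1, O at .O/.X/XX/O. | (0,0)=-1→OO/.X/XX/O.; (1,0)=-1→.O/OX/XX/O.; (3,1)=+0→.O/.X/XX/OO*
ply 2, X at .O/.X/XX/OO | (0,0)=+0→XO/.X/XX/OO*; (1,0)=+0→.O/XX/XX/OO
ply 3, O at XO/.X/XX/OO | (1,0)=+0→XO/OX/XX/OO*
ply 4: XO/OX/XX/OO is terminal +0 (X); from .O/.X/XX/O. depth 7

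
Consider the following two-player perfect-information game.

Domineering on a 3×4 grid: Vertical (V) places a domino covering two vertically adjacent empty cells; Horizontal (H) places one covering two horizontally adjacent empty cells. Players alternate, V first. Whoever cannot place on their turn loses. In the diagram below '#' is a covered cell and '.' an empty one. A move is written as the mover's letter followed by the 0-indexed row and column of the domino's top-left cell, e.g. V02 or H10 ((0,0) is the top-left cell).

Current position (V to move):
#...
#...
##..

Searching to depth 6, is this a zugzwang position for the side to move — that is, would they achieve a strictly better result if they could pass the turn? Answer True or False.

ply 1, V at #.../#.../##.. | V01=-1→##../##../##..; V02=+1→#.#./#.#./##..*; V03=-1→#..#/#..#/##..; V12=+1→#.../#.#./###.; V13=-1→#.../#..#/##.#
ply 2, H at #.#./#.#./##.. | H22=-1→#.#./#.#./####*
ply 3, V at #.#./#.#./#### | V01=+1→###./###./####*; V03=+1→#.##/#.##/####
ply 4: ###./###./#### is terminal -1 (H); from #.../#.../##.. depth 6
if V skipped the turn, H would face:
~ ply 1, H at #.../#.../##.. | H01=-1→###./#.../##..; H02=-1→#.##/#.../##..; H11=+1→#.../###./##..*; H12=+1→#.../#.##/##..; H22=-1→#.../#.../####
~ ply 2, V at #.../###./##.. | V03=-1→#..#/####/##..*; V13=-1→#.../####/##.#
~ ply 3, H at #..#/####/##.. | H01=+1→####/####/##..*; H22=+1→#..#/####/####
~ ply 4: ####/####/##.. is terminal -1 (V); from #.../#.../##.. depth 6
compare (V): move=+1 vs pass=-1

zugzwang(#.../#.../##.., V) = False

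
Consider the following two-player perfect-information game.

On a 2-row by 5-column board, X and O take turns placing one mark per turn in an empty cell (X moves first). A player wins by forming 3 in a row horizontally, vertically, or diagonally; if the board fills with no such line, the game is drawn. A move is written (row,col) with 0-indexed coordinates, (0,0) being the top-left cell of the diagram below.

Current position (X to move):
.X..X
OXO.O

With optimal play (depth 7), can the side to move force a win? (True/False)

X winning at [.X..X/OXO.O]: False

[.X..X/OXO.O] X move#1: (0,0):-1/XX..X/OXO.O, (0,2):-1/.XX.X/OXO.O, (0,3):-1/.X.XX/OXO.O, (1,3):+0/.X..X/OXOXO*
[.X..X/OXOXO] O move#2: (0,0):+0/OX..X/OXOXO*, (0,2):+0/.XO.X/OXOXO, (0,3):+0/.X.OX/OXOXO
[OX..X/OXOXO] X move#3: (0,2):+0/OXX.X/OXOXO*, (0,3):+0/OX.XX/OXOXO
[OXX.X/OXOXO] O move#4: (0,3):+0/OXXOX/OXOXO*
[OXXOX/OXOXO] end (terminal +0, X#5); searched .X..X/OXO.O to 7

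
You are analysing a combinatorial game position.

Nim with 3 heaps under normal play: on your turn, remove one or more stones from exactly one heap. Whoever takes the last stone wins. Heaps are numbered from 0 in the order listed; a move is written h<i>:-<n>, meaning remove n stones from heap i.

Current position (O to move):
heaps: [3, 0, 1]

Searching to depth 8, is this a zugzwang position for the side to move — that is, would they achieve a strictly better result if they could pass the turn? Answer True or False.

zugzwang((3,0,1), O) = False

ply 1, O at (3,0,1) | h0:-1=-1→(2,0,1); h0:-2=+1→(1,0,1)*; h0:-3=-1→(0,0,1); h2:-1=-1→(3,0,0)
ply 2, X at (1,0,1) | h0:-1=-1→(0,0,1)*; h2:-1=-1→(1,0,0)
ply 3, O at (0,0,1) | h2:-1=+1→(0,0,0)*
ply 4: (0,0,0) is terminal -1 (X); from (3,0,1) depth 8
if O skipped the turn, X would face:
~ ply 1, X at (3,0,1) | h0:-1=-1→(2,0,1); h0:-2=+1→(1,0,1)*; h0:-3=-1→(0,0,1); h2:-1=-1→(3,0,0)
~ ply 2, O at (1,0,1) | h0:-1=-1→(0,0,1)*; h2:-1=-1→(1,0,0)
~ ply 3, X at (0,0,1) | h2:-1=+1→(0,0,0)*
~ ply 4: (0,0,0) is terminal -1 (O); from (3,0,1) depth 8
compare (O): move=+1 vs pass=-1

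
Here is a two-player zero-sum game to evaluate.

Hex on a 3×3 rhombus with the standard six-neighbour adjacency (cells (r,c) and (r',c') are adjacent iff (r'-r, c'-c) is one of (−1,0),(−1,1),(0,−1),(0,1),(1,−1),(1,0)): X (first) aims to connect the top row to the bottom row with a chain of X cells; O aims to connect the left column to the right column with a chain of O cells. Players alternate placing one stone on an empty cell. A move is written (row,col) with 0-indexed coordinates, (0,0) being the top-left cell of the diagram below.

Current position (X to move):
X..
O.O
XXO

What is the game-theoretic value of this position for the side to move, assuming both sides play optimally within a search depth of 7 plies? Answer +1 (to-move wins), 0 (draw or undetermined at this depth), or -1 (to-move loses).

value(X../O.O/XXO, X) = +1

p1 X@[X../O.O/XXO]: (0,1)[XX./O.O/XXO]-1 (0,2)[X.X/O.O/XXO]-1 (1,1)[X../OXO/XXO]+1*
p2 O@[X../OXO/XXO]: (0,1)[XO./OXO/XXO]-1* (0,2)[X.O/OXO/XXO]-1
p3 X@[XO./OXO/XXO]: (0,2)[XOX/OXO/XXO]+1*
p4 O@[XOX/OXO/XXO] terminal -1; root [X../O.O/XXO] d7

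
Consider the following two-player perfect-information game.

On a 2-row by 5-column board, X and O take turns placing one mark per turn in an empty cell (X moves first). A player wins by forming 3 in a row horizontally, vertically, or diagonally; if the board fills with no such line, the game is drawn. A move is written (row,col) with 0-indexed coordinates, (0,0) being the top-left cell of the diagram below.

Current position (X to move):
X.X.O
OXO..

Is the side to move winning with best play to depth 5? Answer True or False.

X winning at [X.X.O/OXO..]: True

[X.X.O/OXO..] X move#1: (0,1):+1/XXX.O/OXO..*, (0,3):+0/X.XXO/OXO.., (1,3):+0/X.X.O/OXOX., (1,4):+0/X.X.O/OXO.X
[XXX.O/OXO..] end (terminal -1, O#2); searched X.X.O/OXO.. to 5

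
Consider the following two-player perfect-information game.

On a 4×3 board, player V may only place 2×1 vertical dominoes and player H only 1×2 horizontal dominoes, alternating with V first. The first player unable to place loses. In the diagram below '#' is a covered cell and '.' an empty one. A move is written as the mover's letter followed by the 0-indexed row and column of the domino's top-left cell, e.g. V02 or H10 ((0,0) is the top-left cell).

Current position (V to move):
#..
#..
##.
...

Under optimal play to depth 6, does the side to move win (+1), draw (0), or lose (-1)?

value(#../#../##./..., V) = +1

p1 V@[#../#../##./...]: V01[##./##./##./...]+1* V02[#.#/#.#/##./...]+1 V12[#../#.#/###/...]-1 V22[#../#../###/..#]-1
p2 H@[##./##./##./...]: H30[##./##./##./##.]-1* H31[##./##./##./.##]-1
p3 V@[##./##./##./##.]: V02[###/###/##./##.]+1* V12[##./###/###/##.]+1 V22[##./##./###/###]+1
p4 H@[###/###/##./##.] terminal -1; root [#../#../##./...] d6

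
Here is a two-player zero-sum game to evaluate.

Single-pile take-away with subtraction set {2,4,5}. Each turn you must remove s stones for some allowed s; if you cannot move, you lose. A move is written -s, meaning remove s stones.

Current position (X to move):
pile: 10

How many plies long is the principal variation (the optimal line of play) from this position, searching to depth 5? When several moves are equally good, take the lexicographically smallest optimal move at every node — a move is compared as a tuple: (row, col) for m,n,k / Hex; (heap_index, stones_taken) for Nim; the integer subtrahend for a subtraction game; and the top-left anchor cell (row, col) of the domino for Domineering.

PV length from [10]: 3 plies

ply 1, X at 10 | -2=+1→8*; -4=-1→6; -5=-1→5
ply 2, O at 8 | -2=-1→6*; -4=-1→4; -5=-1→3
ply 3, X at 6 | -2=-1→4; -4=-1→2; -5=+1→1*
ply 4: 1 is terminal -1 (O); from 10 depth 5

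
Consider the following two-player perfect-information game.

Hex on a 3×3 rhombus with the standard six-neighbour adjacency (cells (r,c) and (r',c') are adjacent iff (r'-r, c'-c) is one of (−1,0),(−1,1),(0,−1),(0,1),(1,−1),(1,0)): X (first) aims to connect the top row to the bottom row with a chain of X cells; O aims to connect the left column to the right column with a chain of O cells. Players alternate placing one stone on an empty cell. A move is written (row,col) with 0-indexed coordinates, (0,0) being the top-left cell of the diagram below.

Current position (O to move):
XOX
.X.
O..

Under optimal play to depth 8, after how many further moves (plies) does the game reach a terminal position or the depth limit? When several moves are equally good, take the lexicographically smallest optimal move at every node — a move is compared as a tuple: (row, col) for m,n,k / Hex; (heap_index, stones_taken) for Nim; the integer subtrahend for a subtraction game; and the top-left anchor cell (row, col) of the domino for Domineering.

PV length from [XOX/.X./O..]: 3 plies

p1 O@[XOX/.X./O..]: (1,0)[XOX/OX./O..]-1 (1,2)[XOX/.XO/O..]-1 (2,1)[XOX/.X./OO.]+1* (2,2)[XOX/.X./O.O]-1
p2 X@[XOX/.X./OO.]: (1,0)[XOX/XX./OO.]-1* (1,2)[XOX/.XX/OO.]-1 (2,2)[XOX/.X./OOX]-1
p3 O@[XOX/XX./OO.]: (1,2)[XOX/XXO/OO.]+1* (2,2)[XOX/XX./OOO]+1
p4 X@[XOX/XXO/OO.] terminal -1; root [XOX/.X./O..] d8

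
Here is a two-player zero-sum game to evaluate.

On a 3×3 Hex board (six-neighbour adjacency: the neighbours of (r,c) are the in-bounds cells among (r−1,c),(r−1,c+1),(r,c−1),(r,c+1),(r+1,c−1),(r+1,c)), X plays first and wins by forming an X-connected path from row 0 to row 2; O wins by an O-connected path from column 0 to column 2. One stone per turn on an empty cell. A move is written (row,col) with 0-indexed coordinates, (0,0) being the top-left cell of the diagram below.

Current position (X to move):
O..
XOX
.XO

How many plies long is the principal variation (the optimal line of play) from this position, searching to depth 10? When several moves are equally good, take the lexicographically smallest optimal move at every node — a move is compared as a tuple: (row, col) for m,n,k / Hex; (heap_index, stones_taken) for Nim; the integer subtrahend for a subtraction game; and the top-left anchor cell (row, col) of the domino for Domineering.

[O../XOX/.XO] X move#1: (0,1):+1/OX./XOX/.XO*, (0,2):+1/O.X/XOX/.XO, (2,0):+1/O../XOX/XXO
[OX./XOX/.XO] O move#2: (0,2):-1/OXO/XOX/.XO*, (2,0):-1/OX./XOX/OXO
[OXO/XOX/.XO] X move#3: (2,0):+1/OXO/XOX/XXO*
[OXO/XOX/XXO] end (terminal -1, O#4); searched O../XOX/.XO to 10

PV length from [O../XOX/.XO]: 3 plies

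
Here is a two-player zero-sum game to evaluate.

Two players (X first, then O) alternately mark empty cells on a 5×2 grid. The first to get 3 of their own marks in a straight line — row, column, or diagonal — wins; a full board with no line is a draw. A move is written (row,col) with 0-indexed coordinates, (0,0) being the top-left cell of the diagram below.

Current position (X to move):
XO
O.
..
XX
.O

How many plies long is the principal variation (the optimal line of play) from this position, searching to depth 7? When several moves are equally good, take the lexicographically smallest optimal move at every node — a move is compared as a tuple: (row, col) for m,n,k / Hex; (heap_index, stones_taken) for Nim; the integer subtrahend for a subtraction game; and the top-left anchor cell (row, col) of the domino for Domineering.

PV length from [XO/O./../XX/.O]: 4 plies

[XO/O./../XX/.O] X move#1: (1,1):+0/XO/OX/../XX/.O*, (2,0):+0/XO/O./X./XX/.O, (2,1):+0/XO/O./.X/XX/.O, (4,0):+0/XO/O./../XX/XO
[XO/OX/../XX/.O] O move#2: (2,0):-1/XO/OX/O./XX/.O, (2,1):+0/XO/OX/.O/XX/.O*, (4,0):-1/XO/OX/../XX/OO
[XO/OX/.O/XX/.O] X move#3: (2,0):+0/XO/OX/XO/XX/.O*, (4,0):+0/XO/OX/.O/XX/XO
[XO/OX/XO/XX/.O] O move#4: (4,0):+0/XO/OX/XO/XX/OO*
[XO/OX/XO/XX/OO] end (terminal +0, X#5); searched XO/O./../XX/.O to 7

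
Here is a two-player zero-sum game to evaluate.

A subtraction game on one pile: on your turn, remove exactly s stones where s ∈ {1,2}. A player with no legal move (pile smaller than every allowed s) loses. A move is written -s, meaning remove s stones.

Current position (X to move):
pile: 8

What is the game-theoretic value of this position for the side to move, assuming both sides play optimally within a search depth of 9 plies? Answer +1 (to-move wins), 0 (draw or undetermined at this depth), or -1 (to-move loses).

ply 1, X at 8 | -1=-1→7; -2=+1→6*
ply 2, O at 6 | -1=-1→5*; -2=-1→4
ply 3, X at 5 | -1=-1→4; -2=+1→3*
ply 4, O at 3 | -1=-1→2*; -2=-1→1
ply 5, X at 2 | -1=-1→1; -2=+1→0*
ply 6: 0 is terminal -1 (O); from 8 depth 9

value(8, X) = +1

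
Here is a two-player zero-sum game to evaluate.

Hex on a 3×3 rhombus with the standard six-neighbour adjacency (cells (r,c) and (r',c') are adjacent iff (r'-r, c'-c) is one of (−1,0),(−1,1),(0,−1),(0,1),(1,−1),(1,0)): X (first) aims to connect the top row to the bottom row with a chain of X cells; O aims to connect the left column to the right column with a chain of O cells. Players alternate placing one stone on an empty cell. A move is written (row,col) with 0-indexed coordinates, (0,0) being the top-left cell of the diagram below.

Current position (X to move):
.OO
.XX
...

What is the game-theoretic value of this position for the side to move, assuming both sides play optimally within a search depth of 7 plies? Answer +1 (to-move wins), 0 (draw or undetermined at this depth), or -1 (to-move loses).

p1 X@[.OO/.XX/...]: (0,0)[XOO/.XX/...]-1* (1,0)[.OO/XXX/...]-1 (2,0)[.OO/.XX/X..]-1 (2,1)[.OO/.XX/.X.]-1 (2,2)[.OO/.XX/..X]-1
p2 O@[XOO/.XX/...]: (1,0)[XOO/OXX/...]+1* (2,0)[XOO/.XX/O..]-1 (2,1)[XOO/.XX/.O.]-1 (2,2)[XOO/.XX/..O]-1
p3 X@[XOO/OXX/...] terminal -1; root [.OO/.XX/...] d7

value(.OO/.XX/..., X) = -1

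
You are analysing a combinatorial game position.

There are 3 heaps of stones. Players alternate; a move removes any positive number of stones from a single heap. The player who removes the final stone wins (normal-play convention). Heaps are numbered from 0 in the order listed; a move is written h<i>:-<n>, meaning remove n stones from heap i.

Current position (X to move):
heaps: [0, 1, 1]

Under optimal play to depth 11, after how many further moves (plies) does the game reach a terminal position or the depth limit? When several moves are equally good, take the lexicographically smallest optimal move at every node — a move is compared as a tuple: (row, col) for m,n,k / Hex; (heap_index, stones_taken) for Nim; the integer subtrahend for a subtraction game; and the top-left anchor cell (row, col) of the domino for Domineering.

PV length from [(0,1,1)]: 2 plies

[(0,1,1)] X move#1: h1:-1:-1/(0,0,1)*, h2:-1:-1/(0,1,0)
[(0,0,1)] O move#2: h2:-1:+1/(0,0,0)*
[(0,0,0)] end (terminal -1, X#3); searched (0,1,1) to 11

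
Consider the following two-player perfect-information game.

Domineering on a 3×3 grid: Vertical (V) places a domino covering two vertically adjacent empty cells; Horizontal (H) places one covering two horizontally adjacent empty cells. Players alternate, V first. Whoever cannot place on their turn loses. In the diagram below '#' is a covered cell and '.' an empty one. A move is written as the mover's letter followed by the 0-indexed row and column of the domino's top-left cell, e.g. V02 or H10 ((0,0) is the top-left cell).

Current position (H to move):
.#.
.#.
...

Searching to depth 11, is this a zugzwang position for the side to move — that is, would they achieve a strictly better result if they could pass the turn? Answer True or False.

zugzwang(.#./.#./..., H) = False

[.#./.#./...] H move#1: H20:-1/.#./.#./##.*, H21:-1/.#./.#./.##
[.#./.#./##.] V move#2: V00:+1/##./##./##.*, V02:+1/.##/.##/##., V12:+1/.#./.##/###
[##./##./##.] end (terminal -1, H#3); searched .#./.#./... to 11
if H skipped the turn, V would face:
~ [.#./.#./...] V move#1: V00:+1/##./##./...*, V02:+1/.##/.##/..., V10:+1/.#./##./#.., V12:+1/.#./.##/..#
~ [##./##./...] H move#2: H20:-1/##./##./##.*, H21:-1/##./##./.##
~ [##./##./##.] V move#3: V02:+1/###/###/##.*, V12:+1/##./###/###
~ [###/###/##.] end (terminal -1, H#4); searched .#./.#./... to 11
compare (H): move=-1 vs pass=-1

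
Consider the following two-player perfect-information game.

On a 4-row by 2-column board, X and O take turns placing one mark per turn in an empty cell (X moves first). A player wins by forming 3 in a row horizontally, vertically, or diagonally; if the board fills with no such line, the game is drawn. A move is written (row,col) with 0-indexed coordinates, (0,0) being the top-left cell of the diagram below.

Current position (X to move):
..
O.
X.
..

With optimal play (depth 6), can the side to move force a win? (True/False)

p1 X@[../O./X./..]: (0,0)[X./O./X./..]+0* (0,1)[.X/O./X./..]+0 (1,1)[../OX/X./..]+0 (2,1)[../O./XX/..]+0 (3,0)[../O./X./X.]+0 (3,1)[../O./X./.X]+0
p2 O@[X./O./X./..]: (0,1)[XO/O./X./..]+0* (1,1)[X./OO/X./..]+0 (2,1)[X./O./XO/..]+0 (3,0)[X./O./X./O.]+0 (3,1)[X./O./X./.O]+0
p3 X@[XO/O./X./..]: (1,1)[XO/OX/X./..]+0* (2,1)[XO/O./XX/..]+0 (3,0)[XO/O./X./X.]+0 (3,1)[XO/O./X./.X]+0
p4 O@[XO/OX/X./..]: (2,1)[XO/OX/XO/..]+0* (3,0)[XO/OX/X./O.]+0 (3,1)[XO/OX/X./.O]+0
p5 X@[XO/OX/XO/..]: (3,0)[XO/OX/XO/X.]+0* (3,1)[XO/OX/XO/.X]+0
p6 O@[XO/OX/XO/X.]: (3,1)[XO/OX/XO/XO]+0*
p7 X@[XO/OX/XO/XO] terminal +0; root [../O./X./..] d6

X winning at [../O./X./..]: False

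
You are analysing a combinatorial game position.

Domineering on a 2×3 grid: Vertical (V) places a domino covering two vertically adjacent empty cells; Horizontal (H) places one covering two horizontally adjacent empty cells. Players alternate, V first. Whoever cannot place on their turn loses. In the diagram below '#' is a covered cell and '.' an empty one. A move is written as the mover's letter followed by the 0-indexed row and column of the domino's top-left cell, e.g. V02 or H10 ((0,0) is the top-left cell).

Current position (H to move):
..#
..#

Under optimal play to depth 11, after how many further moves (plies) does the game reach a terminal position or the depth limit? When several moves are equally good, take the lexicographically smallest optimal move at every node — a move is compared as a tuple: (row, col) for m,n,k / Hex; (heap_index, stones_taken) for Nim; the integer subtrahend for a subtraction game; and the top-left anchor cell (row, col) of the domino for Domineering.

ply 1, H at ..#/..# | H00=+1→###/..#*; H10=+1→..#/###
ply 2: ###/..# is terminal -1 (V); from ..#/..# depth 11

PV length from [..#/..#]: 1 ply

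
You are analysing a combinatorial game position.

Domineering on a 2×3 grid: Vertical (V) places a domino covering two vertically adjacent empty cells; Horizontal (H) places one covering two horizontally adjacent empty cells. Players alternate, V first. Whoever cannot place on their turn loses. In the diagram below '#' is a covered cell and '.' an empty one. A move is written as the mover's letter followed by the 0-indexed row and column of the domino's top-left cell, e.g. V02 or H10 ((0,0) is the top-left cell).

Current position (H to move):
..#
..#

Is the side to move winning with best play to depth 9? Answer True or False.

ply 1, H at ..#/..# | H00=+1→###/..#*; H10=+1→..#/###
ply 2: ###/..# is terminal -1 (V); from ..#/..# depth 9

H winning at [..#/..#]: True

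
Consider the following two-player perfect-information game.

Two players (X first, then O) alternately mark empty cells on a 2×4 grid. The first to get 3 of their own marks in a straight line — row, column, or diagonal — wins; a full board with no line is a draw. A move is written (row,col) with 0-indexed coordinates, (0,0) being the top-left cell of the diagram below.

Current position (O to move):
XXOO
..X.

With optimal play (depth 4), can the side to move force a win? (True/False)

ply 1, O at XXOO/..X. | (1,0)=+0→XXOO/O.X.*; (1,1)=+0→XXOO/.OX.; (1,3)=+0→XXOO/..XO
ply 2, X at XXOO/O.X. | (1,1)=+0→XXOO/OXX.*; (1,3)=+0→XXOO/O.XX
ply 3, O at XXOO/OXX. | (1,3)=+0→XXOO/OXXO*
ply 4: XXOO/OXXO is terminal +0 (X); from XXOO/..X. depth 4

O winning at [XXOO/..X.]: False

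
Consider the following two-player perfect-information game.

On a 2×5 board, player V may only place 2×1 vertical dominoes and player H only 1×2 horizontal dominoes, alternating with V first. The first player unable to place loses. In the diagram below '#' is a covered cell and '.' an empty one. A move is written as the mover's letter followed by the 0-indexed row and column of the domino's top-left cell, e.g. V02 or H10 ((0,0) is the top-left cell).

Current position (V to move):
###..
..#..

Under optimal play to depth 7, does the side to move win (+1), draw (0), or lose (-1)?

[###../..#..] V move#1: V03:+1/####./..##.*, V04:+1/###.#/..#.#
[####./..##.] H move#2: H10:-1/####./####.*
[####./####.] V move#3: V04:+1/#####/#####*
[#####/#####] end (terminal -1, H#4); searched ###../..#.. to 7

value(###../..#.., V) = +1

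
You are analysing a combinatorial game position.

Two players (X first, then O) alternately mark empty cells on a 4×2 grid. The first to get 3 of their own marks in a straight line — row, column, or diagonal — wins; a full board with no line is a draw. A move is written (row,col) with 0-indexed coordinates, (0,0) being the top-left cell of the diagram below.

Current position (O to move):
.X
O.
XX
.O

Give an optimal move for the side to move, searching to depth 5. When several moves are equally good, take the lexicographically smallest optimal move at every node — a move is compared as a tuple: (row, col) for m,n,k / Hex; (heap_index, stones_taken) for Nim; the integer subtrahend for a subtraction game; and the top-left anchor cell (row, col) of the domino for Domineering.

[.X/O./XX/.O] O move#1: (0,0):-1/OX/O./XX/.O, (1,1):+0/.X/OO/XX/.O*, (3,0):-1/.X/O./XX/OO
[.X/OO/XX/.O] X move#2: (0,0):+0/XX/OO/XX/.O*, (3,0):+0/.X/OO/XX/XO
[XX/OO/XX/.O] O move#3: (3,0):+0/XX/OO/XX/OO*
[XX/OO/XX/OO] end (terminal +0, X#4); searched .X/O./XX/.O to 5

O's best at [.X/O./XX/.O]: (1,1)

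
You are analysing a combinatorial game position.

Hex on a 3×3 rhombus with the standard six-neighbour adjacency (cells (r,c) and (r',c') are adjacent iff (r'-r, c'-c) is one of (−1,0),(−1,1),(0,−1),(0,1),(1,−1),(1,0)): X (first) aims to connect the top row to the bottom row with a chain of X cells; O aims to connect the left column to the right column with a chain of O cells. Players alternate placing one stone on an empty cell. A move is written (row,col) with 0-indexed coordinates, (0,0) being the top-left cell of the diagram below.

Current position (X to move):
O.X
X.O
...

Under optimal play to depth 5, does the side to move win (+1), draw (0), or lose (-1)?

value(O.X/X.O/..., X) = +1

[O.X/X.O/...] X move#1: (0,1):-1/OXX/X.O/..., (1,1):+1/O.X/XXO/...*, (2,0):+1/O.X/X.O/X.., (2,1):-1/O.X/X.O/.X., (2,2):-1/O.X/X.O/..X
[O.X/XXO/...] O move#2: (0,1):-1/OOX/XXO/...*, (2,0):-1/O.X/XXO/O.., (2,1):-1/O.X/XXO/.O., (2,2):-1/O.X/XXO/..O
[OOX/XXO/...] X move#3: (2,0):+1/OOX/XXO/X..*, (2,1):+1/OOX/XXO/.X., (2,2):+1/OOX/XXO/..X
[OOX/XXO/X..] end (terminal -1, O#4); searched O.X/X.O/... to 5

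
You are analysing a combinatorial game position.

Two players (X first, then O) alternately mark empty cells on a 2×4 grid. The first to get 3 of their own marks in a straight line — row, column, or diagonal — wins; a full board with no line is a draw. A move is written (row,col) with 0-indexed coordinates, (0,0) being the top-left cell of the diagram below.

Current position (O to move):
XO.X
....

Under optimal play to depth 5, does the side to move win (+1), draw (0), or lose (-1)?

[XO.X/....] O move#1: (0,2):+0/XOOX/....*, (1,0):+0/XO.X/O..., (1,1):+0/XO.X/.O.., (1,2):+0/XO.X/..O., (1,3):+0/XO.X/...O
[XOOX/....] X move#2: (1,0):+0/XOOX/X...*, (1,1):+0/XOOX/.X.., (1,2):+0/XOOX/..X., (1,3):+0/XOOX/...X
[XOOX/X...] O move#3: (1,1):+0/XOOX/XO..*, (1,2):+0/XOOX/X.O., (1,3):+0/XOOX/X..O
[XOOX/XO..] X move#4: (1,2):+0/XOOX/XOX.*, (1,3):+0/XOOX/XO.X
[XOOX/XOX.] O move#5: (1,3):+0/XOOX/XOXO*
[XOOX/XOXO] end (terminal +0, X#6); searched XO.X/.... to 5

value(XO.X/...., O) = 0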